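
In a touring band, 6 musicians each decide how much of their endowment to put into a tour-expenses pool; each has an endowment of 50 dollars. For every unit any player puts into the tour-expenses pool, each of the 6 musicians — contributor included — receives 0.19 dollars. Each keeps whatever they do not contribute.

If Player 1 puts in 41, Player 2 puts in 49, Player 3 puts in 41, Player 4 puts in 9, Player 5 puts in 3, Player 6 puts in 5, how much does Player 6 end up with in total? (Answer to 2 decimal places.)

Total contributed: 41 + 49 + 41 + 9 + 3 + 5 = 148.
Each receives 0.19 × 148 = 28.12 from the tour-expenses pool.
Player 6 keeps 50 − 5 = 45, so Player 6's payoff is 45 + 28.12 = 73.12.

73.12 dollars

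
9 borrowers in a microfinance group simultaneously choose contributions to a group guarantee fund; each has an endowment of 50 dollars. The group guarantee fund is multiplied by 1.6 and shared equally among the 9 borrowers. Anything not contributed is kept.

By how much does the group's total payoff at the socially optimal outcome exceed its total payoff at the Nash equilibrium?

270.00 dollars

Each contributed unit returns 1.6/9 = 0.1778 to its contributor — below 1 — so contributing 0 is dominant for every player. At the Nash equilibrium everyone keeps their 50, and the group total is 9 × 50 = 450.
Each contributed unit returns 1.600 to the group as a whole (0.1778 to each of 9 players), which exceeds 1, so the social optimum is full contribution: group total = 1.600 × 450 = 720.00.
Efficiency loss = 720.00 − 450 = 270.00.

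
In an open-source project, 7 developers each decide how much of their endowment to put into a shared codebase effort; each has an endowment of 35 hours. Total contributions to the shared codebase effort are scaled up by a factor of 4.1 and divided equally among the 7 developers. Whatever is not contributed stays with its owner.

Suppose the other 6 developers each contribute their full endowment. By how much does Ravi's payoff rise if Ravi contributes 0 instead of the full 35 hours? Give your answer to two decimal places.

14.50 hours

Switching from a contribution of 35 to 0 lets Ravi keep an extra 35 hours, but lowers the shared codebase effort by 35, which costs Ravi their own share of that drop: 4.1/7 × 35 = 20.50.
Net gain = 35 − 20.50 = 14.50. The private return per contributed unit (0.5857) is below 1, so free-riding is indeed the best response regardless of what the others do.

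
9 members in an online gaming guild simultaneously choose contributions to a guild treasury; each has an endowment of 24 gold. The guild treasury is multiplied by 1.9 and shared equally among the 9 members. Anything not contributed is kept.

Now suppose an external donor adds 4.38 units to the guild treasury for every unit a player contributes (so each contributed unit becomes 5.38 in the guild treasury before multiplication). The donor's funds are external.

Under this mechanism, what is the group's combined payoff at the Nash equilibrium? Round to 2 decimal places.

The effective private return per unit is now 1.9 × 5.38 / 9 = 1.1358 > 1, so every player's dominant strategy flips to full contribution.
So the Nash equilibrium is full contribution by all 9; the group earns 1.9 × 5.38 × 216 = 2207.95.

2207.95 gold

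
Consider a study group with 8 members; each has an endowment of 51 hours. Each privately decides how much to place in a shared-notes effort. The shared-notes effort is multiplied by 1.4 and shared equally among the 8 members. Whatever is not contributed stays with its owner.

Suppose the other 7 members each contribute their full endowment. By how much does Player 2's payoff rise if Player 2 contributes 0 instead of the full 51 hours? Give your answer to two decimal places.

Switching from a contribution of 51 to 0 lets Player 2 keep an extra 51 hours, but lowers the shared-notes effort by 51, which costs Player 2 their own share of that drop: 1.4/8 × 51 = 8.92.
Net gain = 51 − 8.92 = 42.08. The private return per contributed unit (0.1750) is below 1, so free-riding is indeed the best response regardless of what the others do.

42.08 hours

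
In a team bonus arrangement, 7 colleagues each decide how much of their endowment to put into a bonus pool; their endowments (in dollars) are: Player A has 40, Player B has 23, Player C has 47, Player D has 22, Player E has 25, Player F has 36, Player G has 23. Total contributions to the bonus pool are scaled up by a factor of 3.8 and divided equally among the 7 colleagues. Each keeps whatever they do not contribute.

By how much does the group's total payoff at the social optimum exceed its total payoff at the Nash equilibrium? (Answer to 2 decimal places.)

604.80 dollars

The private return per contributed unit is 3.8/7 = 0.5429 < 1 for every player regardless of endowment, so the Nash equilibrium is zero contribution and the group total is Σ E_j = 40 + 23 + 47 + 22 + 25 + 36 + 23 = 216.
Each contributed unit returns 3.800 to the group, so the social optimum is full contribution by everyone: group total = 3.800 × 216 = 820.80.
Efficiency loss = (3.800 − 1) × 216 = 604.80.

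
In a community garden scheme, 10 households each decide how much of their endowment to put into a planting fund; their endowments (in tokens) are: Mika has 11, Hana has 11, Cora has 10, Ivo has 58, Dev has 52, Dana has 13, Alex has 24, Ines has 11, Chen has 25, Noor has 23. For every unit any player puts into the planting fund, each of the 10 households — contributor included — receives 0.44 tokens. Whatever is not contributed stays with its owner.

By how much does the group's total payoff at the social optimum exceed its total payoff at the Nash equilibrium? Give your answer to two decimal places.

809.20 tokens

The private return per contributed unit is 0.44 < 1 for everyone, so the Nash equilibrium is zero contribution and the group total is Σ E_j = 11 + 11 + 10 + 58 + 52 + 13 + 24 + 11 + 25 + 23 = 238.
Each contributed unit returns 4.400 to the group, so the social optimum is full contribution by everyone: group total = 4.400 × 238 = 1047.20.
Efficiency loss = (4.400 − 1) × 238 = 809.20.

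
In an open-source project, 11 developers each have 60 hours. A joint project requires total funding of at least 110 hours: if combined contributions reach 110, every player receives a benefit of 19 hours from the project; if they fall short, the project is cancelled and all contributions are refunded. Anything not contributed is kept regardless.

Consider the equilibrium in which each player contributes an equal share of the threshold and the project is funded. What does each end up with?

Equal share of the threshold: 110/11 = 10.
At this profile no one gains by cutting their contribution: any cut drops the total below 110, the project is cancelled, contributions are refunded, and the deviator ends with 60, which is less than 60 − 10 + 19 = 69. Contributing more than 10 just wastes the excess. So contributing exactly 10 is a best response.
Each player's payoff: 60 − 10 + 19 = 69.

69 hours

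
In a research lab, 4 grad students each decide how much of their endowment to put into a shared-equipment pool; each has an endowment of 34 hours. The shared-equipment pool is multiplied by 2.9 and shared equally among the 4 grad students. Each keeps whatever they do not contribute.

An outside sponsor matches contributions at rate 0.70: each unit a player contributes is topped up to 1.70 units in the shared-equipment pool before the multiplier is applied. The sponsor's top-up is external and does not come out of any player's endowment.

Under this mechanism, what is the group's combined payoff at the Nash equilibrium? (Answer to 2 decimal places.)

670.48 hours

The effective private return per unit is now 2.9 × 1.70 / 4 = 1.2325 > 1, so every player's dominant strategy flips to full contribution.
At the Nash equilibrium everyone contributes 34. Group total payoff = 2.9 × 1.70 × 136 = 670.48.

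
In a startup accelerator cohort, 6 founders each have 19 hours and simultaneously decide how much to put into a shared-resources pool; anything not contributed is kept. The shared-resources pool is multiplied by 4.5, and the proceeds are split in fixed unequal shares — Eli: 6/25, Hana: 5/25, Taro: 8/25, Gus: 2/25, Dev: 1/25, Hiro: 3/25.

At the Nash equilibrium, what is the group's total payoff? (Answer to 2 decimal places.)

A player with share s gets back 4.5·s per unit contributed, so full contribution is dominant for anyone with s > 1/4.5 = 0.2222 and zero contribution is dominant for anyone below.
Eli and Taro clear that bar, contributing 19 each; the remaining 4 contribute 0. Total contributed: 38.
The shared-resources pool pays out 4.5 × 38 = 171.00 in total (split across the unequal shares, but the aggregate is all that matters for the group sum).
The 4 free-riders keep 19 each, adding 76. Group total = 76 + 171.00 = 247.00.

247.00 hours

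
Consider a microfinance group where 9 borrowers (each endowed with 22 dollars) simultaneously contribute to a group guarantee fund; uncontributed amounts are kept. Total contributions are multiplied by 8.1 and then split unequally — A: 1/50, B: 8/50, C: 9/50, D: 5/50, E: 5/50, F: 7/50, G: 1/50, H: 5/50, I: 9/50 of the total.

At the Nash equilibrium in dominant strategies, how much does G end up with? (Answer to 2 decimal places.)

Player j's private return per contributed unit is 8.1 × (j's share). Contributing is weakly dominant for j when that share is at least 1/8.1 = 0.1235, and contributing 0 is dominant otherwise.
B, C, F and I are above the threshold, contributing 22 each; the remaining 5 contribute 0. Total contributed: 88.
G keeps 22 and receives 8.1 × 88 × 1/50 = 14.26 from the group guarantee fund, for a payoff of 36.26.

36.26 dollars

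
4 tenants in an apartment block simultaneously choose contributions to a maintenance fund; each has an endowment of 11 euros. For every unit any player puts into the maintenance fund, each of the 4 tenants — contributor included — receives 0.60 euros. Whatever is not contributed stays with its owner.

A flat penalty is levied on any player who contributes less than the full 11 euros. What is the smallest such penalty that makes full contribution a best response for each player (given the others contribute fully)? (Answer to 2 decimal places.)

Given the others contribute fully, the best deviation is to contribute 0 (any partial contribution still incurs the fine and gives up units whose private return 0.60 is below 1).
Deviating from 11 to 0 saves 11 euros but forfeits the deviator's share of the drop in the maintenance fund: 0.60 × 11 = 6.60.
So the deviation gain is 11 − 6.60 = 4.40, and the fine must be at least 4.40 euros to wipe it out.

4.40 euros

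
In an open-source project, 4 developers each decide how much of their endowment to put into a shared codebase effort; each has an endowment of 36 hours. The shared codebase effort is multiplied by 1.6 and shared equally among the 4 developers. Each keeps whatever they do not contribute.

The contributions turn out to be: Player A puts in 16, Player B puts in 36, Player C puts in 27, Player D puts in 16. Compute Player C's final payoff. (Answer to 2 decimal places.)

47.00 hours

Total contributed: 16 + 36 + 27 + 16 = 95.
Each receives 1.6 × 95 / 4 = 38.00 from the shared codebase effort.
Player C keeps 36 − 27 = 9, so Player C's payoff is 9 + 38.00 = 47.00.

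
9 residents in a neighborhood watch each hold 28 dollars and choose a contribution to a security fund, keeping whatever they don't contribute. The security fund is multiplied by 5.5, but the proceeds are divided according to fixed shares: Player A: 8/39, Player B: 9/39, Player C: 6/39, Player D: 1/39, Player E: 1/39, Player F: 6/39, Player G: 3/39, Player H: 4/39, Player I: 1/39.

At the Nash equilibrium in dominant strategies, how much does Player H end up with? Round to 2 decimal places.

59.59 dollars

For player j, contributing a unit is worthwhile iff 5.5 × (j's share) ≥ 1, i.e. iff j's share is at least 0.1818.
The shares above 0.1818 belong to Player A and Player B, contributing 28 each; the remaining 7 contribute 0. Total contributed: 56.
Player H keeps 28 and receives 5.5 × 56 × 4/39 = 31.59 from the security fund, for a payoff of 59.59.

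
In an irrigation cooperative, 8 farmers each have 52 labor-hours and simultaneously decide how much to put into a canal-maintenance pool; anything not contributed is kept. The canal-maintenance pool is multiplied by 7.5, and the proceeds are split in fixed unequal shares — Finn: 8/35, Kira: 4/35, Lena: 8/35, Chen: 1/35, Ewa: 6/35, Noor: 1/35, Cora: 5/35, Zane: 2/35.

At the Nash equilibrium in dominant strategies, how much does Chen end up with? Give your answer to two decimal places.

Each unit j contributes comes back to j as 7.5 × (j's share), so j prefers to contribute only if that share exceeds 1/7.5 = 0.1333; otherwise keeping the unit dominates.
Finn, Lena, Ewa and Cora are above the threshold, contributing 52 each; the remaining 4 contribute 0. Total contributed: 208.
Chen keeps 52 and receives 7.5 × 208 × 1/35 = 44.57 from the canal-maintenance pool, for a payoff of 96.57.

96.57 labor-hours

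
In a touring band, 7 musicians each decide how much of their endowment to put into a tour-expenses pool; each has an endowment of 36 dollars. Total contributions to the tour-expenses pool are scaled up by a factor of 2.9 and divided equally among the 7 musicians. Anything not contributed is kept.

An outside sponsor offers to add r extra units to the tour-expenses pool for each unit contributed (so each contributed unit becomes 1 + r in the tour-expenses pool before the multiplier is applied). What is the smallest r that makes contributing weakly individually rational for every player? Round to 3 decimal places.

1.414

With matching at rate r, one contributed unit becomes (1 + r) in the tour-expenses pool and returns 2.9 × (1 + r) / 7 to the contributor.
Setting this equal to 1: 1 + r = 7/2.9 = 2.4138.
So the minimum matching rate is r = 2.4138 − 1 = 1.414.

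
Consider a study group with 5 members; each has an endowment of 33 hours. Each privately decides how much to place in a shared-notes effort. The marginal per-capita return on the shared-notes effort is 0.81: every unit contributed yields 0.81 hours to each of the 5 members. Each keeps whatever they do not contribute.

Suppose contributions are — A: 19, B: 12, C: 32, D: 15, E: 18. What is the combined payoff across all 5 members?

Total contributed: 19 + 12 + 32 + 15 + 18 = 96; total kept: 5 × 33 − 96 = 69.
The shared-notes effort pays out 0.81 × 5 × 96 = 388.80 in aggregate.
Group total = 69 + 388.80 = 457.80.

457.80 hours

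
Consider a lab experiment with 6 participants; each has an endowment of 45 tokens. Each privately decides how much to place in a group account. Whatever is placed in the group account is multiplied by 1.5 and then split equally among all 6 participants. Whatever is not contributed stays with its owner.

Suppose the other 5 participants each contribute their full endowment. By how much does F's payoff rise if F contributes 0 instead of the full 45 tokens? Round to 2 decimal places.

33.75 tokens

Switching from a contribution of 45 to 0 lets F keep an extra 45 tokens, but lowers the group account by 45, which costs F their own share of that drop: 1.5/6 × 45 = 11.25.
Net gain = 45 − 11.25 = 33.75. The private return per contributed unit (0.2500) is below 1, so free-riding is indeed the best response regardless of what the others do.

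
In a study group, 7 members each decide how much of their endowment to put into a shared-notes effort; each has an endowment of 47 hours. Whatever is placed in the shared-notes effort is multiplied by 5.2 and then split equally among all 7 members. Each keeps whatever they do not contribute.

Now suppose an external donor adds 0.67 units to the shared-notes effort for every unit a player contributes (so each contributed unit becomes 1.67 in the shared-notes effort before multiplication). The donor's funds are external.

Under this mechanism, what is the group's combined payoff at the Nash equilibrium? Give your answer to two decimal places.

2857.04 hours

With the mechanism, a contributed unit returns 5.2 × 1.67 / 7 = 1.2406 per unit of net cost to the contributor — now above 1 — so contributing fully is weakly dominant for every player.
At the Nash equilibrium everyone contributes 47. Group total payoff = 5.2 × 1.67 × 329 = 2857.04.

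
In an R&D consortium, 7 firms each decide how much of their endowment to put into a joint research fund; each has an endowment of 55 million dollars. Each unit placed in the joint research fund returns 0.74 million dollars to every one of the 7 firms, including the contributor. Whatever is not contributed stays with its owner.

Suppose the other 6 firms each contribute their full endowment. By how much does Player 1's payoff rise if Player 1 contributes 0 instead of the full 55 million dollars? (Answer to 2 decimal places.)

14.30 million dollars

Switching from a contribution of 55 to 0 lets Player 1 keep an extra 55 million dollars, but lowers the joint research fund by 55, which costs Player 1 their own share of that drop: 0.74 × 55 = 40.70.
Net gain = 55 − 40.70 = 14.30. The private return per contributed unit (0.74) is below 1, so free-riding is indeed the best response regardless of what the others do.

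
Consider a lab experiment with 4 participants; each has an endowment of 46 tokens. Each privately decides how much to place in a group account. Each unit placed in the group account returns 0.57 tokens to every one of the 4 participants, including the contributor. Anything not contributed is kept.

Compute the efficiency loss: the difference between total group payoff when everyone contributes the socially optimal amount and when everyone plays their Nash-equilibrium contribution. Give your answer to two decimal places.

235.52 tokens

The private return per contributed unit is 0.57 < 1, so contributing 0 is dominant for every player. At the Nash equilibrium everyone keeps their 46, and the group total is 4 × 46 = 184.
Each contributed unit returns 2.280 to the group as a whole (0.57 to each of 4 players), which exceeds 1, so the social optimum is full contribution: group total = 2.280 × 184 = 419.52.
Efficiency loss = 419.52 − 184 = 235.52.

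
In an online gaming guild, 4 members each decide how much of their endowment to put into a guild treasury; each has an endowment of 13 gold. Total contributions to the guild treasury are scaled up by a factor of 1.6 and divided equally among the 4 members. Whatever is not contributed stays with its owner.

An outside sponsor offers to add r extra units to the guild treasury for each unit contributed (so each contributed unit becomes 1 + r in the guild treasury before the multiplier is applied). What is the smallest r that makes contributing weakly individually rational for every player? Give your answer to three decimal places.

With matching at rate r, one contributed unit becomes (1 + r) in the guild treasury and returns 1.6 × (1 + r) / 4 to the contributor.
Setting this equal to 1: 1 + r = 4/1.6 = 2.5000.
So the minimum matching rate is r = 2.5000 − 1 = 1.500.

1.500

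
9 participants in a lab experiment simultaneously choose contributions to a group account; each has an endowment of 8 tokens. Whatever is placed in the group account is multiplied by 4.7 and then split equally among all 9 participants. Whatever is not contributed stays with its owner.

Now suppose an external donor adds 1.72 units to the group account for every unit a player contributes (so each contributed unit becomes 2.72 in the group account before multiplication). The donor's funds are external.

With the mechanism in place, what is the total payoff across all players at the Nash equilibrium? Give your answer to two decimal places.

920.45 tokens

The effective private return per unit is now 4.7 × 2.72 / 9 = 1.4204 > 1, so every player's dominant strategy flips to full contribution.
At the Nash equilibrium everyone contributes 8. Group total payoff = 4.7 × 2.72 × 72 = 920.45.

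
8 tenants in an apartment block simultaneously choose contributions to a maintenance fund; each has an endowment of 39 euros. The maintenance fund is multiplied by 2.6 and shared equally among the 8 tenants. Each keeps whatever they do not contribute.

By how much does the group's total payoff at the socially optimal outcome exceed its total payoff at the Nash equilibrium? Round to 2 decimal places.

499.20 euros

Each contributed unit returns 2.6/8 = 0.3250 to its contributor — below 1 — so contributing 0 is dominant for every player. At the Nash equilibrium everyone keeps their 39, and the group total is 8 × 39 = 312.
Each contributed unit returns 2.600 to the group as a whole (0.3250 to each of 8 players), which exceeds 1, so the social optimum is full contribution: group total = 2.600 × 312 = 811.20.
Efficiency loss = 811.20 − 312 = 499.20.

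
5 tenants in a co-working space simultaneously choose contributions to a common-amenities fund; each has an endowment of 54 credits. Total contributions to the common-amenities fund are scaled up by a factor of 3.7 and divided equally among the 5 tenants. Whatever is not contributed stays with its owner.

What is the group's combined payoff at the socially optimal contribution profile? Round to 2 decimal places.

Each contributed unit returns 3.700 to the group as a whole (0.7400 to each of 5 players), which exceeds 1, so the social optimum is full contribution: group total = 3.700 × 270 = 999.00.

999.00 credits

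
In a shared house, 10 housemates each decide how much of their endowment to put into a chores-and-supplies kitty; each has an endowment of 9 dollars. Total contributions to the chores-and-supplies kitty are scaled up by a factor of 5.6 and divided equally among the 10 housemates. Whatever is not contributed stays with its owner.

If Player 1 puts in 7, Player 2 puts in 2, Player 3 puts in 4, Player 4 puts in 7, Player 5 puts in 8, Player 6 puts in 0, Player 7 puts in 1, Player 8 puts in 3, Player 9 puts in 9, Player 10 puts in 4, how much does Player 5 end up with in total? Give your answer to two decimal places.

Total contributed: 7 + 2 + 4 + 7 + 8 + 0 + 1 + 3 + 9 + 4 = 45.
Each receives 5.6 × 45 / 10 = 25.20 from the chores-and-supplies kitty.
Player 5 keeps 9 − 8 = 1, so Player 5's payoff is 1 + 25.20 = 26.20.

26.20 dollars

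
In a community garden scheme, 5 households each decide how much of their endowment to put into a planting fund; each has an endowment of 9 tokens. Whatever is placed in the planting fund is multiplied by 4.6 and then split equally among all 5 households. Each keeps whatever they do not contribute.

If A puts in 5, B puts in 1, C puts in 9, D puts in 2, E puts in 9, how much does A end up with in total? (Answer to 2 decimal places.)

27.92 tokens

Total contributed: 5 + 1 + 9 + 2 + 9 = 26.
Each receives 4.6 × 26 / 5 = 23.92 from the planting fund.
A keeps 9 − 5 = 4, so A's payoff is 4 + 23.92 = 27.92.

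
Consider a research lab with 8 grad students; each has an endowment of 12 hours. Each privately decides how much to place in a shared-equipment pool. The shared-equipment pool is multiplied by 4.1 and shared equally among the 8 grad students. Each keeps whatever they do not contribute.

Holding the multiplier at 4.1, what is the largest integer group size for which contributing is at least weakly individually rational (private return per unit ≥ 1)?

4

Private return per unit is 4.1/(group size), which is ≥ 1 whenever the group size is ≤ 4.1.
The largest such integer is 4.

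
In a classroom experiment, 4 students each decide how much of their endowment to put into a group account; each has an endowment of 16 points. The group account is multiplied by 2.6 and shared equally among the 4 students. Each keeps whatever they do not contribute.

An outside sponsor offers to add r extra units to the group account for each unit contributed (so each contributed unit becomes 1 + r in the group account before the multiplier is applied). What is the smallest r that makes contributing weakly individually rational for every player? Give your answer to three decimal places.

0.538

With matching at rate r, one contributed unit becomes (1 + r) in the group account and returns 2.6 × (1 + r) / 4 to the contributor.
Setting this equal to 1: 1 + r = 4/2.6 = 1.5385.
So the minimum matching rate is r = 1.5385 − 1 = 0.538.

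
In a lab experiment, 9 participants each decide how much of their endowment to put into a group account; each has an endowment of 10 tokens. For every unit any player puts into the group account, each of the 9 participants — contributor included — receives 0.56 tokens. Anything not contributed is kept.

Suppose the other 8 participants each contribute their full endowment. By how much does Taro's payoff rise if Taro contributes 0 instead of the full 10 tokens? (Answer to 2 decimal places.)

4.40 tokens

Switching from a contribution of 10 to 0 lets Taro keep an extra 10 tokens, but lowers the group account by 10, which costs Taro their own share of that drop: 0.56 × 10 = 5.60.
Net gain = 10 − 5.60 = 4.40. The private return per contributed unit (0.56) is below 1, so free-riding is indeed the best response regardless of what the others do.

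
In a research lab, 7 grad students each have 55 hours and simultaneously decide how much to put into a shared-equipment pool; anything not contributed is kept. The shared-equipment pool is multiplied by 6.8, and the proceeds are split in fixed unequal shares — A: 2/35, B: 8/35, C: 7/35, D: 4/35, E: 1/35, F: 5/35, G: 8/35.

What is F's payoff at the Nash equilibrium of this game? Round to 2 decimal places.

215.29 hours

Player j's private return per contributed unit is 6.8 × (j's share). Contributing is weakly dominant for j when that share is at least 1/6.8 = 0.1471, and contributing 0 is dominant otherwise.
The shares above 0.1471 belong to B, C and G, contributing 55 each; the remaining 4 contribute 0. Total contributed: 165.
F keeps 55 and receives 6.8 × 165 × 5/35 = 160.29 from the shared-equipment pool, for a payoff of 215.29.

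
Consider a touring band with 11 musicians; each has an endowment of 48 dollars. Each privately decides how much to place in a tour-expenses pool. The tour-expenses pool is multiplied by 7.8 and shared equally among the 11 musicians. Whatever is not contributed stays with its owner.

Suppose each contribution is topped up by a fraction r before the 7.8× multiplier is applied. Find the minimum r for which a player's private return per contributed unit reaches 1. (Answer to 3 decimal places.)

With matching at rate r, one contributed unit becomes (1 + r) in the tour-expenses pool and returns 7.8 × (1 + r) / 11 to the contributor.
Setting this equal to 1: 1 + r = 11/7.8 = 1.4103.
So the minimum matching rate is r = 1.4103 − 1 = 0.410.

0.410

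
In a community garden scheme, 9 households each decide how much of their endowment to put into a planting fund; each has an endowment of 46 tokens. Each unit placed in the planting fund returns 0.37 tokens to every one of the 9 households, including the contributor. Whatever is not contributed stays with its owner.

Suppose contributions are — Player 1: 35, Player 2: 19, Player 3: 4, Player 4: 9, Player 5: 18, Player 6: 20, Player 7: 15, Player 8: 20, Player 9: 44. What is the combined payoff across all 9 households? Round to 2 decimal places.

Total contributed: 35 + 19 + 4 + 9 + 18 + 20 + 15 + 20 + 44 = 184; total kept: 9 × 46 − 184 = 230.
The planting fund pays out 0.37 × 9 × 184 = 612.72 in aggregate.
Group total = 230 + 612.72 = 842.72.

842.72 tokens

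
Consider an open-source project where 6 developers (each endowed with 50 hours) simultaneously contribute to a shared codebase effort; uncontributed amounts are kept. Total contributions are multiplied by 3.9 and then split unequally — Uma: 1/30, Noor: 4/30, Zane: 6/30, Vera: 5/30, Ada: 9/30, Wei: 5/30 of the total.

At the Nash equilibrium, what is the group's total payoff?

A player with share s gets back 3.9·s per unit contributed, so full contribution is dominant for anyone with s > 1/3.9 = 0.2564 and zero contribution is dominant for anyone below.
The only share above 0.2564 is Ada's 9/30, contributing 50; the remaining 5 contribute 0. Total contributed: 50.
The shared codebase effort pays out 3.9 × 50 = 195.00 in total (split across the unequal shares, but the aggregate is all that matters for the group sum).
The 5 free-riders keep 50 each, adding 250. Group total = 250 + 195.00 = 445.00.

445.00 hours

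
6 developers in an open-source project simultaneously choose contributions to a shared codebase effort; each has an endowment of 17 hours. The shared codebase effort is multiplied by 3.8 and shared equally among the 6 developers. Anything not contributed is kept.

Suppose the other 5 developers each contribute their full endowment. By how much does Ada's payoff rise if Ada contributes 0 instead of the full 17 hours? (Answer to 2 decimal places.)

Switching from a contribution of 17 to 0 lets Ada keep an extra 17 hours, but lowers the shared codebase effort by 17, which costs Ada their own share of that drop: 3.8/6 × 17 = 10.77.
Net gain = 17 − 10.77 = 6.23. The private return per contributed unit (0.6333) is below 1, so free-riding is indeed the best response regardless of what the others do.

6.23 hours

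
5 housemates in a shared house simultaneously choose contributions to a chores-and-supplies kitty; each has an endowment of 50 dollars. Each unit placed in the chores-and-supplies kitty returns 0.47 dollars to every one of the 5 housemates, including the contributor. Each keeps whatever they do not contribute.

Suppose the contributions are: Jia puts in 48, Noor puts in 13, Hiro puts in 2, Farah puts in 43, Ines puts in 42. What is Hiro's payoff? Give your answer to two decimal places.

Total contributed: 48 + 13 + 2 + 43 + 42 = 148.
Each receives 0.47 × 148 = 69.56 from the chores-and-supplies kitty.
Hiro keeps 50 − 2 = 48, so Hiro's payoff is 48 + 69.56 = 117.56.

117.56 dollars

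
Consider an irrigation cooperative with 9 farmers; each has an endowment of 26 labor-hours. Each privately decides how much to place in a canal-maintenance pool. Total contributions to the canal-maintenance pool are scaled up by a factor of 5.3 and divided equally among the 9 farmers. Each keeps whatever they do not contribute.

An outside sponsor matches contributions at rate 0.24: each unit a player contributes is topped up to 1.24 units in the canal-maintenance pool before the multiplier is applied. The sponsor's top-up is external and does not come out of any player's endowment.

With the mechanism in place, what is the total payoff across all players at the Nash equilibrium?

Even with the mechanism, each unit contributed returns only 5.3 × 1.24 / 9 = 0.7302 per unit of net cost, so contributing nothing is still dominant.
At the Nash equilibrium no one contributes; group total payoff = 9 × 26 = 234.

234.00 labor-hours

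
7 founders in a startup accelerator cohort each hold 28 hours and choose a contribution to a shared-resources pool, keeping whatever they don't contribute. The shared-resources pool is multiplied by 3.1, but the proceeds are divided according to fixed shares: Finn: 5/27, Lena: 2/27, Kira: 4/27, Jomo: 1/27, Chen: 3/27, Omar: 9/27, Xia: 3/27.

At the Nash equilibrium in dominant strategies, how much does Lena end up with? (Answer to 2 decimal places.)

Player j's private return per contributed unit is 3.1 × (j's share). Contributing is weakly dominant for j when that share is at least 1/3.1 = 0.3226, and contributing 0 is dominant otherwise.
Omar alone (share 9/27) is above the threshold, contributing 28; the remaining 6 contribute 0. Total contributed: 28.
Lena keeps 28 and receives 3.1 × 28 × 2/27 = 6.43 from the shared-resources pool, for a payoff of 34.43.

34.43 hours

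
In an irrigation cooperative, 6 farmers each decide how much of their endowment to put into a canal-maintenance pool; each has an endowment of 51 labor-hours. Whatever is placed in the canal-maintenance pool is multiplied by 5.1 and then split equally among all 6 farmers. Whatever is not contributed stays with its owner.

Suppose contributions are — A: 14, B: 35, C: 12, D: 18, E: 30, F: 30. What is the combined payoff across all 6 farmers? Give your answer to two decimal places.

Total contributed: 14 + 35 + 12 + 18 + 30 + 30 = 139; total kept: 6 × 51 − 139 = 167.
The canal-maintenance pool pays out 5.1 × 139 = 708.90 in aggregate.
Group total = 167 + 708.90 = 875.90.

875.90 labor-hours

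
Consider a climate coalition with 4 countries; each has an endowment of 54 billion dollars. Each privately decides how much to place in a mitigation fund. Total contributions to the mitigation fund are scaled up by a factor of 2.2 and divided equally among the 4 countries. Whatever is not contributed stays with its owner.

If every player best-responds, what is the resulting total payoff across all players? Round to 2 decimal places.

Each contributed unit returns 2.2/4 = 0.5500 to its contributor — below 1 — so contributing 0 is dominant for every player. At the Nash equilibrium everyone keeps their 54, and the group total is 4 × 54 = 216.

216.00 billion dollars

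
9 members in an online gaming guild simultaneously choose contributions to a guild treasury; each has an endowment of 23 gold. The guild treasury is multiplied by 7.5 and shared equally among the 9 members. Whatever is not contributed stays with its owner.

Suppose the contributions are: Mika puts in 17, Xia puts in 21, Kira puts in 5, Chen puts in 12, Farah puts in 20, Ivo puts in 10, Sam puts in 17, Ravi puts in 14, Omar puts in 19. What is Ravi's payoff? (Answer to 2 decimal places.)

Total contributed: 17 + 21 + 5 + 12 + 20 + 10 + 17 + 14 + 19 = 135.
Each receives 7.5 × 135 / 9 = 112.50 from the guild treasury.
Ravi keeps 23 − 14 = 9, so Ravi's payoff is 9 + 112.50 = 121.50.

121.50 gold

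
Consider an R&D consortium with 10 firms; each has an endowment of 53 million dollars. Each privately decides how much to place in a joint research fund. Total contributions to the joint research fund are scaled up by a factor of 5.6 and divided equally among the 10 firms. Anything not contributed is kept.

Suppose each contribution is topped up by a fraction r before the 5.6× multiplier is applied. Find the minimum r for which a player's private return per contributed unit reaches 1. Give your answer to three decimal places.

0.786

With matching at rate r, one contributed unit becomes (1 + r) in the joint research fund and returns 5.6 × (1 + r) / 10 to the contributor.
Setting this equal to 1: 1 + r = 10/5.6 = 1.7857.
So the minimum matching rate is r = 1.7857 − 1 = 0.786.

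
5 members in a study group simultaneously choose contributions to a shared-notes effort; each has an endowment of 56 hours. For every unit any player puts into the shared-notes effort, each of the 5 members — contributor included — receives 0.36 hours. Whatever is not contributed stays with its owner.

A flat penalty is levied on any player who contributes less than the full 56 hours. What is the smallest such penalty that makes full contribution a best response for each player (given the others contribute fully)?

Given the others contribute fully, the best deviation is to contribute 0 (any partial contribution still incurs the fine and gives up units whose private return 0.36 is below 1).
Deviating from 56 to 0 saves 56 hours but forfeits the deviator's share of the drop in the shared-notes effort: 0.36 × 56 = 20.16.
So the deviation gain is 56 − 20.16 = 35.84, and the fine must be at least 35.84 hours to wipe it out.

35.84 hours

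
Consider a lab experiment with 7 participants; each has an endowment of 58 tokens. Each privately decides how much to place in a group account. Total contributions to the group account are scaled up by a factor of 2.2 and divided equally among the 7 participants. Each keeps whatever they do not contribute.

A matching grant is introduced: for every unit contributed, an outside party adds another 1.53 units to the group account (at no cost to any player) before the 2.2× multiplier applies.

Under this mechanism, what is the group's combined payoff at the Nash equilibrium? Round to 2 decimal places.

406.00 tokens

With the mechanism, a contributed unit returns 2.2 × 2.53 / 7 = 0.7951 per unit of net cost — still below 1 — so contributing 0 remains dominant for every player.
Everyone keeps their endowment and the group total is 7 × 58 = 406.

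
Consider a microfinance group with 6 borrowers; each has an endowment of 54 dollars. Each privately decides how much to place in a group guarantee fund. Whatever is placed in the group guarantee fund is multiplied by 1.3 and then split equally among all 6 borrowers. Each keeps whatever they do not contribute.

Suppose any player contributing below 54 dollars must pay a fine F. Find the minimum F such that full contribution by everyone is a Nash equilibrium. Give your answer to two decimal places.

42.30 dollars

Given the others contribute fully, the best deviation is to contribute 0 (any partial contribution still incurs the fine and gives up units whose private return 0.2167 is below 1).
Deviating from 54 to 0 saves 54 dollars but forfeits the deviator's share of the drop in the group guarantee fund: 1.3/6 × 54 = 11.70.
So the deviation gain is 54 − 11.70 = 42.30, and the fine must be at least 42.30 dollars to wipe it out.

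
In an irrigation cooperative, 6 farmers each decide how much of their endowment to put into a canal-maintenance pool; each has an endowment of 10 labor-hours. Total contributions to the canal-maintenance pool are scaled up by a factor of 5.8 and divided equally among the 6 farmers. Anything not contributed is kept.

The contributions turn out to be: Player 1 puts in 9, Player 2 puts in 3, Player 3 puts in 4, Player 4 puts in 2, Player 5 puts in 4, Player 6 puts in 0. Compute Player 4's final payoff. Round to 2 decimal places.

29.27 labor-hours

Total contributed: 9 + 3 + 4 + 2 + 4 + 0 = 22.
Each receives 5.8 × 22 / 6 = 21.27 from the canal-maintenance pool.
Player 4 keeps 10 − 2 = 8, so Player 4's payoff is 8 + 21.27 = 29.27.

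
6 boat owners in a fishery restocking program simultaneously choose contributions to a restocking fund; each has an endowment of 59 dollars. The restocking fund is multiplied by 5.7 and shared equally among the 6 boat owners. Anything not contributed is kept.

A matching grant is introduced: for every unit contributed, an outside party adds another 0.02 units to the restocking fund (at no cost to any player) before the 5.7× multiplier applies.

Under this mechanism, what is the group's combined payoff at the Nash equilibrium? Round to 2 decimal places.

354.00 dollars

The effective private return is 5.7 × 1.02 / 6 = 0.9690, which is still under 1, so the mechanism doesn't change anyone's dominant strategy: zero contribution.
Everyone keeps their endowment and the group total is 6 × 59 = 354.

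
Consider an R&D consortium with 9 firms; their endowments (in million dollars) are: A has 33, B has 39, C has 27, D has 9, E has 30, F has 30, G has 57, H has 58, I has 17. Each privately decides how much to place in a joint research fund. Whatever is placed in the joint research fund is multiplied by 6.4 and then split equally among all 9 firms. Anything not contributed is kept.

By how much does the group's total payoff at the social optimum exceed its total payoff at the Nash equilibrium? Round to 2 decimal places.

The private return per contributed unit is 6.4/9 = 0.7111 < 1 for every player regardless of endowment, so the Nash equilibrium is zero contribution and the group total is Σ E_j = 33 + 39 + 27 + 9 + 30 + 30 + 57 + 58 + 17 = 300.
Each contributed unit returns 6.400 to the group, so the social optimum is full contribution by everyone: group total = 6.400 × 300 = 1920.00.
Efficiency loss = (6.400 − 1) × 300 = 1620.00.

1620.00 million dollars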